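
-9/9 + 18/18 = 0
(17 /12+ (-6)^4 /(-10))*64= -123056 /15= -8203.73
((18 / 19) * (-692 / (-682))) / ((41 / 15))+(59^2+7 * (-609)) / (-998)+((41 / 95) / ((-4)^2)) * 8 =1790851569 / 1325538610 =1.35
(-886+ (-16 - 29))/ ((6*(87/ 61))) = -56791/ 522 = -108.80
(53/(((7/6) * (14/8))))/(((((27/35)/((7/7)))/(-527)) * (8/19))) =-2653445/63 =-42118.17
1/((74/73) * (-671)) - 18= -18.00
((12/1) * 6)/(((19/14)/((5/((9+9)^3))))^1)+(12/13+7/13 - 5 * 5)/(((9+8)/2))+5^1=45541/20007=2.28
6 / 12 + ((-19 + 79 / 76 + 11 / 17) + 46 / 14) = -13.53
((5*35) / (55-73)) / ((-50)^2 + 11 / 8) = -700 / 180099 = -0.00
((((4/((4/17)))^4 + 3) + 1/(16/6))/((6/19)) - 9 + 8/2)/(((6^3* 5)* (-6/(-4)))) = 2539093/15552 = 163.26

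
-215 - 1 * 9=-224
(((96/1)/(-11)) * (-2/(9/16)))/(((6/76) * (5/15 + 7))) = 19456/363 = 53.60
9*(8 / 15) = 24 / 5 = 4.80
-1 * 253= -253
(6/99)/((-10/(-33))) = 1/5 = 0.20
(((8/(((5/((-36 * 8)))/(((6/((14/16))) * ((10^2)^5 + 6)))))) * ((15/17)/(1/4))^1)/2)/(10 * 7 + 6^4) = -3317760001990656/81277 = -40820404320.91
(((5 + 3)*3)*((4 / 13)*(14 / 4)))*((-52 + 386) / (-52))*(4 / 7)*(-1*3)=48096 / 169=284.59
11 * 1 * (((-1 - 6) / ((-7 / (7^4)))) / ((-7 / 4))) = -15092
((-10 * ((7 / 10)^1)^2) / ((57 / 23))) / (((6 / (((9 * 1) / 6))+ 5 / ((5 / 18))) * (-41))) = 1127 / 514140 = 0.00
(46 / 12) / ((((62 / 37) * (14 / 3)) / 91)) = 11063 / 248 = 44.61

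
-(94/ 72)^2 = -2209/ 1296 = -1.70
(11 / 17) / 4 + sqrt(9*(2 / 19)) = 11 / 68 + 3*sqrt(38) / 19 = 1.14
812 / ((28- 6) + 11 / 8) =6496 / 187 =34.74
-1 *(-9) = 9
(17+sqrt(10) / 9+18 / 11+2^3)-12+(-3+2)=sqrt(10) / 9+150 / 11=13.99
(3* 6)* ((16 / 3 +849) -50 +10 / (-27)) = 43414 / 3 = 14471.33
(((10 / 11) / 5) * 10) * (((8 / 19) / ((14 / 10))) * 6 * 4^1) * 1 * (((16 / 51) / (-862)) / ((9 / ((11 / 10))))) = -0.00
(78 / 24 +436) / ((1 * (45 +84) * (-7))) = -251 / 516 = -0.49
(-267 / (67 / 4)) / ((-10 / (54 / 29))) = 2.97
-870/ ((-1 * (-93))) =-290/ 31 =-9.35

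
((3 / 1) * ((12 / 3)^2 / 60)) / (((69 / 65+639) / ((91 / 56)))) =169 / 83208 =0.00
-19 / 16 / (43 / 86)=-19 / 8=-2.38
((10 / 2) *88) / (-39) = -440 / 39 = -11.28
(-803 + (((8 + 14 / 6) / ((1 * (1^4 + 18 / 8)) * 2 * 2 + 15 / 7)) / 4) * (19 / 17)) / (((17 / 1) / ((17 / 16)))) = -17359949 / 345984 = -50.18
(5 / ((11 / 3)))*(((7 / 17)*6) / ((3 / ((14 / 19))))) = 2940 / 3553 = 0.83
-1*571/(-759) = 571/759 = 0.75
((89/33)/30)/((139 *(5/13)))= 0.00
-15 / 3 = -5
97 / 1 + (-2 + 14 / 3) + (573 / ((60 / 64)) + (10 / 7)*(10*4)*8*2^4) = 8025.15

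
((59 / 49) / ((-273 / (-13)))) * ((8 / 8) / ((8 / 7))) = 59 / 1176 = 0.05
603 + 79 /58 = 35053 /58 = 604.36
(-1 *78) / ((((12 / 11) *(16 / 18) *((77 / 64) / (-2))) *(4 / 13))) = 3042 / 7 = 434.57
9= 9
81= 81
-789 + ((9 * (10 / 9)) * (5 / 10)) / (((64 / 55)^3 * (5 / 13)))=-204668741 / 262144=-780.75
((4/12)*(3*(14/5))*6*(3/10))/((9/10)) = 28/5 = 5.60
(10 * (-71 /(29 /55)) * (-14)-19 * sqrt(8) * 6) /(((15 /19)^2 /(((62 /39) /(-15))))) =-489449576 /152685 + 1701032 * sqrt(2) /43875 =-3150.79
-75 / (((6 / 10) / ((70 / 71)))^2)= -3062500 / 15123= -202.51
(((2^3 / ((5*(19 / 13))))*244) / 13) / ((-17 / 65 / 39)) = -989664 / 323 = -3063.98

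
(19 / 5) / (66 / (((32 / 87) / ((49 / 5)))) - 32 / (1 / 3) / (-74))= 11248 / 5208963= 0.00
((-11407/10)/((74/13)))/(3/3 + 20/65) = -113399/740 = -153.24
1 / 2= 0.50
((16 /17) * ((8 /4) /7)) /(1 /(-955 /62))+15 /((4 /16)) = 206060 /3689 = 55.86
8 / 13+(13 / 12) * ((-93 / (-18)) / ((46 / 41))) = 241295 / 43056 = 5.60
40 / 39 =1.03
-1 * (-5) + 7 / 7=6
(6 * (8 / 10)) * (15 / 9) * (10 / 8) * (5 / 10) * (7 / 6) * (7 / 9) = 245 / 54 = 4.54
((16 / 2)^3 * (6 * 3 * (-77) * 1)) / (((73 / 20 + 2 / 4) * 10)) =-1419264 / 83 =-17099.57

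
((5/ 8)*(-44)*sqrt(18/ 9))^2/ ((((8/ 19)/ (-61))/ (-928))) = 203346550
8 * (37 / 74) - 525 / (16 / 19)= -9911 / 16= -619.44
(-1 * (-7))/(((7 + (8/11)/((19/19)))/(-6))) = -462/85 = -5.44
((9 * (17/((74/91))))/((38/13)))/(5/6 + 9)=6.55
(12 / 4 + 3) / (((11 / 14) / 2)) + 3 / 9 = 515 / 33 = 15.61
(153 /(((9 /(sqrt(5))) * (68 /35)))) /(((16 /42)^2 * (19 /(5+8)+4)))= 200655 * sqrt(5) /18176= 24.69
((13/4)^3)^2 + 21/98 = 33793807/28672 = 1178.63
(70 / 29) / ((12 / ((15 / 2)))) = 175 / 116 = 1.51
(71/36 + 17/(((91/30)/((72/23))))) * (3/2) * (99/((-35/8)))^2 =38433589128/2563925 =14990.14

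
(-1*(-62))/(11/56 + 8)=7.56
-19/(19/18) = -18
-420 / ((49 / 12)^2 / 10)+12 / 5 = -427884 / 1715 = -249.50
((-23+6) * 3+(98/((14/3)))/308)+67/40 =-49.26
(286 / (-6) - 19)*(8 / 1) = -1600 / 3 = -533.33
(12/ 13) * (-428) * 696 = -3574656/ 13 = -274973.54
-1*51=-51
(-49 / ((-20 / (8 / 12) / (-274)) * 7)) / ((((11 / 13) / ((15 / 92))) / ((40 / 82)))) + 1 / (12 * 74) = -55343107 / 9211224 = -6.01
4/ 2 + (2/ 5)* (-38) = -13.20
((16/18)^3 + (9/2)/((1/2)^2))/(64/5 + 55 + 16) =68170/305451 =0.22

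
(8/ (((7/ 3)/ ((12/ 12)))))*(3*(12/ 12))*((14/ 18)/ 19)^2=56/ 3249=0.02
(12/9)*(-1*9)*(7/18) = -4.67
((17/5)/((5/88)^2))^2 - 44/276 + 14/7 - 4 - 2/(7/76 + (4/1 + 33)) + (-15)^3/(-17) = 57318983249616298/51666984375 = 1109392.85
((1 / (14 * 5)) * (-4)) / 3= -2 / 105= -0.02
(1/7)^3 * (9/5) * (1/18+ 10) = 0.05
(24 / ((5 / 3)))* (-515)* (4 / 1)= -29664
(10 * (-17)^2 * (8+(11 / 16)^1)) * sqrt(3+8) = 200855 * sqrt(11) / 8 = 83270.08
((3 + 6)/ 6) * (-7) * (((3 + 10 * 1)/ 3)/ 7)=-13/ 2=-6.50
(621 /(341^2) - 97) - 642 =-85931038 /116281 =-738.99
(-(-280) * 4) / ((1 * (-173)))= -6.47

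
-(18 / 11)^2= -324 / 121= -2.68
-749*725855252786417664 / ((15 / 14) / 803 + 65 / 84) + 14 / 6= -110013992984103401279105621 / 156855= -701373835606792268522.56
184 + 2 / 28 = 2577 / 14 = 184.07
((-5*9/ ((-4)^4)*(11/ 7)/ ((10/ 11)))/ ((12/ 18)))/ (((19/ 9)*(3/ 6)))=-29403/ 68096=-0.43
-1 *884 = -884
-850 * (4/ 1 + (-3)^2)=-11050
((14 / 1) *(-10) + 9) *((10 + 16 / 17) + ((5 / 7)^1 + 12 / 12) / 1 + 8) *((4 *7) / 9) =-1287992 / 153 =-8418.25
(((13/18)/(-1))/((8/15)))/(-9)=65/432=0.15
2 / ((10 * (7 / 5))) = 1 / 7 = 0.14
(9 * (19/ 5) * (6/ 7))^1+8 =1306/ 35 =37.31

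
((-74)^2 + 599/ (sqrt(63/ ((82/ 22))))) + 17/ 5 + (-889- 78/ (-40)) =599 *sqrt(3157)/ 231 + 91847/ 20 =4738.05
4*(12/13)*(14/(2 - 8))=-112/13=-8.62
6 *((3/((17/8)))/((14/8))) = 576/119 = 4.84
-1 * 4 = -4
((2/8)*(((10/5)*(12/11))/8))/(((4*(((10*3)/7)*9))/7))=49/15840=0.00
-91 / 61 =-1.49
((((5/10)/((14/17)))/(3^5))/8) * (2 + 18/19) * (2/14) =17/129276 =0.00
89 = 89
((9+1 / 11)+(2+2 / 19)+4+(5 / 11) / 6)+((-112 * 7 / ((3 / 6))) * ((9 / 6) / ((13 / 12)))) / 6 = -513623 / 1482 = -346.57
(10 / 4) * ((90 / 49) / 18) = 25 / 98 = 0.26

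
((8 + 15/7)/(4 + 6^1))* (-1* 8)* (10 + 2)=-3408/35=-97.37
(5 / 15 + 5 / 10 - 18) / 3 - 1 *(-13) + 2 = 167 / 18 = 9.28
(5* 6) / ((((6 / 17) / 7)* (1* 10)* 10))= 119 / 20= 5.95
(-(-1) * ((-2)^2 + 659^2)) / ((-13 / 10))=-4342850 / 13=-334065.38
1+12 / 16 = 7 / 4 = 1.75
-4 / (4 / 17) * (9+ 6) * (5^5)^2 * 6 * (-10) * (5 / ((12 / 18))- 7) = 74707031250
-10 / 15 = -2 / 3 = -0.67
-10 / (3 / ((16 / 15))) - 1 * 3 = -59 / 9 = -6.56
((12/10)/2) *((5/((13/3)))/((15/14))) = 42/65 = 0.65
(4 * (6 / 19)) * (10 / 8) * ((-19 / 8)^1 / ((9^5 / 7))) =-0.00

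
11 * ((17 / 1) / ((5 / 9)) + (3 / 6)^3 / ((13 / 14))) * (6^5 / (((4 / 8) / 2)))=683518176 / 65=10515664.25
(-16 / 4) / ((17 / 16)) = -64 / 17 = -3.76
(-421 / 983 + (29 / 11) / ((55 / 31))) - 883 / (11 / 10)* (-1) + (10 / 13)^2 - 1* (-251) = 106072567663 / 100506835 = 1055.38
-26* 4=-104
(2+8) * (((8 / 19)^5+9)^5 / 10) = 59484.41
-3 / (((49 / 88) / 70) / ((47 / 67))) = -124080 / 469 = -264.56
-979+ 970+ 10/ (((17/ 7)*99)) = -15077/ 1683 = -8.96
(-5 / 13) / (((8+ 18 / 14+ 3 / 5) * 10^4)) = -7 / 1799200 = -0.00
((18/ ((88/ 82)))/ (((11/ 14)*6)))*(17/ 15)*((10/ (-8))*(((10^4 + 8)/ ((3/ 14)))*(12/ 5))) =-341803224/ 605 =-564964.01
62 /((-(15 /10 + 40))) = -124 /83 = -1.49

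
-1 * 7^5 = -16807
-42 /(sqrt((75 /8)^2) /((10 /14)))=-16 /5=-3.20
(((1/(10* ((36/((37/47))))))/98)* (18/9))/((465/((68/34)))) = 37/192761100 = 0.00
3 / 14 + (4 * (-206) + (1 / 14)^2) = -161461 / 196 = -823.78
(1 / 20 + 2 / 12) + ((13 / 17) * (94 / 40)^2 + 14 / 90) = 281233 / 61200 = 4.60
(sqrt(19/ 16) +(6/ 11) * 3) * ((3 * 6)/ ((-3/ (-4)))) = 6 * sqrt(19) +432/ 11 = 65.43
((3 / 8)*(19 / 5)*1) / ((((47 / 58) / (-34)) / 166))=-2332383 / 235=-9925.03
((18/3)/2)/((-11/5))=-15/11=-1.36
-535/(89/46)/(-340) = 2461/3026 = 0.81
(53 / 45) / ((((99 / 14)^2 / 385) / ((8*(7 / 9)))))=4072096 / 72171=56.42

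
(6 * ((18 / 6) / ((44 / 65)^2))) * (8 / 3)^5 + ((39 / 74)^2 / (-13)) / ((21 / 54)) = 331675689449 / 62615322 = 5297.04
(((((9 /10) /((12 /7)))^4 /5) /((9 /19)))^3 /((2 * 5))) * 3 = 207628069549798233 /20971520000000000000000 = 0.00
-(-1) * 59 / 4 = 59 / 4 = 14.75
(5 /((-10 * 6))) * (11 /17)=-11 /204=-0.05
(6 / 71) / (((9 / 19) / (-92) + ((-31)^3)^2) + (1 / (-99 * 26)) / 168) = 1133836704 / 11907696939956959145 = 0.00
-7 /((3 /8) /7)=-392 /3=-130.67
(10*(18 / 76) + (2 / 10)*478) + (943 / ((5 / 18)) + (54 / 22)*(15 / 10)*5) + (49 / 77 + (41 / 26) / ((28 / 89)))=2675460729 / 760760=3516.83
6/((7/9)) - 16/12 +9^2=1835/21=87.38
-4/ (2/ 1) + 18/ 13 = -8/ 13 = -0.62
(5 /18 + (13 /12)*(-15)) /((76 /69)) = -14.50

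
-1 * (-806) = 806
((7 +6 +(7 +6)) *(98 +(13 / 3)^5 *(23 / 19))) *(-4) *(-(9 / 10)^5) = 5681275119 / 47500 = 119605.79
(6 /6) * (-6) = -6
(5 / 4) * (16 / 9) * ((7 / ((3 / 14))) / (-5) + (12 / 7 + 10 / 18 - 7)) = -14192 / 567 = -25.03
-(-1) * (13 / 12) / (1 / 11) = 143 / 12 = 11.92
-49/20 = -2.45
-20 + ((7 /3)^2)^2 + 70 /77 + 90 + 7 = 95828 /891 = 107.55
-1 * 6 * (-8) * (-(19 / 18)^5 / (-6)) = 2476099 / 236196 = 10.48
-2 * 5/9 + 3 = 17/9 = 1.89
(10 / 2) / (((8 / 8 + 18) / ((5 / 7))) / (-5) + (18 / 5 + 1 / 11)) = -1375 / 448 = -3.07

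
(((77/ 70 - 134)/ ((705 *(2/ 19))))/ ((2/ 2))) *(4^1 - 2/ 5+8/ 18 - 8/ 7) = -3846569/ 740250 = -5.20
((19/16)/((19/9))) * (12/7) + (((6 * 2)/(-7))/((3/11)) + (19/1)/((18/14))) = 2383/252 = 9.46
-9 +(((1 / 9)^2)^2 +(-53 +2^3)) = -354293 / 6561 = -54.00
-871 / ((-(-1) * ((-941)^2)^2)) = -871 / 784076601361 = -0.00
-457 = -457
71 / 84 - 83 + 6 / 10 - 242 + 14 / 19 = -2576087 / 7980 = -322.82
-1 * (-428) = 428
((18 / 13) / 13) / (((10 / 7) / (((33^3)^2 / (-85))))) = -81362482047 / 71825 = -1132787.78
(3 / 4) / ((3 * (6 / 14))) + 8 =103 / 12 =8.58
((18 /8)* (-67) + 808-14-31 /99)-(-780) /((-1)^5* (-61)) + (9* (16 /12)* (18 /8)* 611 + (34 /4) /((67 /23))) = 17155.64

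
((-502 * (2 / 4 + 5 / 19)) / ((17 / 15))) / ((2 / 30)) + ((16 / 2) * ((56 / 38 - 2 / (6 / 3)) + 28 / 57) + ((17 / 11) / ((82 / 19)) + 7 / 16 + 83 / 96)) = -23592646041 / 4661536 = -5061.13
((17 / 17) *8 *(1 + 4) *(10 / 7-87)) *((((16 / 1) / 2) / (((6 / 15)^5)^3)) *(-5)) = 457000732421875 / 3584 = 127511365073.07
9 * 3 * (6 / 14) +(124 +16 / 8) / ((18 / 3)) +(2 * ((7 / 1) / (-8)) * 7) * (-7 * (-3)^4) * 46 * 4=8946354 / 7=1278050.57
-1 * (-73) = 73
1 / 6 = 0.17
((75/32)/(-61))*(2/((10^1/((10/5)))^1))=-15/976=-0.02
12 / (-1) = -12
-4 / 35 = -0.11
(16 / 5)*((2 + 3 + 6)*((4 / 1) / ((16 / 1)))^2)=11 / 5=2.20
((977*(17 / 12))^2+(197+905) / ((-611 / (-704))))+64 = 168667123619 / 87984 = 1917020.41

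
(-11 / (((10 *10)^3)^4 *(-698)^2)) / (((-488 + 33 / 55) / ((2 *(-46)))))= -253 / 59365807400000000000000000000000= -0.00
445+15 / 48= 7125 / 16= 445.31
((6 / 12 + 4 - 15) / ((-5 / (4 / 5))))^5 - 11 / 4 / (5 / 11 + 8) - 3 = 36537060179 / 3632812500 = 10.06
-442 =-442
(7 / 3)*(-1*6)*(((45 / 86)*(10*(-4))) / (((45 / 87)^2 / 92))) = 4332832 / 43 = 100763.53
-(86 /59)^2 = -7396 /3481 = -2.12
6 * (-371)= -2226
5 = 5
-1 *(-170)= 170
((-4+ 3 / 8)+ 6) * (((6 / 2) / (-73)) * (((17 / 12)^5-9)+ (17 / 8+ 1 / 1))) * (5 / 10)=798589 / 96878592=0.01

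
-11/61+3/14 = 0.03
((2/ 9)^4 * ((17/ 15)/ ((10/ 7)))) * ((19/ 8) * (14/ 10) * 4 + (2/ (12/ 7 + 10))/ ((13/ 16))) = 0.03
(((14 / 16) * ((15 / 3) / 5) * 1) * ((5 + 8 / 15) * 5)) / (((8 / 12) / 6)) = 1743 / 8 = 217.88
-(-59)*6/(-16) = -177/8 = -22.12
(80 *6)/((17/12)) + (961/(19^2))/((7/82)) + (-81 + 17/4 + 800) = 187861003/171836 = 1093.26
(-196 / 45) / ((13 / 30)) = -392 / 39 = -10.05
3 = 3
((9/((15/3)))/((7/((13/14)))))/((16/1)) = 117/7840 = 0.01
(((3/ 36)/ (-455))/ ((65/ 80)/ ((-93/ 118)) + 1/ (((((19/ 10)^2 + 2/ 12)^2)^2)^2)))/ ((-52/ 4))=-168356918620927554961222142/ 12319106591685065096545926128005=-0.00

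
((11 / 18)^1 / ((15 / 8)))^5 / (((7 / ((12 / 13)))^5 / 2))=337748426752 / 1151514816750309375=0.00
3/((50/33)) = 99/50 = 1.98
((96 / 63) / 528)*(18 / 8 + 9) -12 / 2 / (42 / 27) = -589 / 154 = -3.82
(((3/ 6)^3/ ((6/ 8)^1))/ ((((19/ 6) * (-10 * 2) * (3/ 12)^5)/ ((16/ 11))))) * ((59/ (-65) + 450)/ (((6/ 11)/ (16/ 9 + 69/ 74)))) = -567940096/ 64935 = -8746.29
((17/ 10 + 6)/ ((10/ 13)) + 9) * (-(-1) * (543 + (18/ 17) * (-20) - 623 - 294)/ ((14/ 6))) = -19156377/ 5950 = -3219.56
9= 9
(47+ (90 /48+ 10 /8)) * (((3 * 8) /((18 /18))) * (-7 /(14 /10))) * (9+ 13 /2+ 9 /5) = -208119 /2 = -104059.50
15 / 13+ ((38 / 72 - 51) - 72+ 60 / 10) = -53969 / 468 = -115.32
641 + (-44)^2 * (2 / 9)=9641 / 9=1071.22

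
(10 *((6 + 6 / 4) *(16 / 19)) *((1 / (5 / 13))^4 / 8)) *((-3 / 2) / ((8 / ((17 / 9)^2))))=-8254129 / 34200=-241.35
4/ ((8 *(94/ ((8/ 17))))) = 2/ 799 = 0.00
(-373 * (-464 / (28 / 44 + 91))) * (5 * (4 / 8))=594935 / 126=4721.71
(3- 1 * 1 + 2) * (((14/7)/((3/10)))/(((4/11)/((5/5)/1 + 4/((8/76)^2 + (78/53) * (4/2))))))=1829575/10599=172.62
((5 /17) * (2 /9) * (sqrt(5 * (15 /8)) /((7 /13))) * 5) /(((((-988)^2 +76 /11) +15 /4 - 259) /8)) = 286000 * sqrt(6) /45988107039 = 0.00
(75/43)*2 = 150/43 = 3.49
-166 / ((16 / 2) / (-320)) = 6640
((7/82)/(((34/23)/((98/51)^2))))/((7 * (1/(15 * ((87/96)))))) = 8007335/19337568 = 0.41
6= 6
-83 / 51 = -1.63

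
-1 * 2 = -2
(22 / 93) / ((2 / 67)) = 737 / 93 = 7.92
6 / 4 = 3 / 2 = 1.50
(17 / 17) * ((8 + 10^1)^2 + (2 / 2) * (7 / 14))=649 / 2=324.50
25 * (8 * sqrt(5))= 447.21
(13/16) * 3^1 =2.44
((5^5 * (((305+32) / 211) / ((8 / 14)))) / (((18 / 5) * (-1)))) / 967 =-2.51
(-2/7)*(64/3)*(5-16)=1408/21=67.05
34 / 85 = 2 / 5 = 0.40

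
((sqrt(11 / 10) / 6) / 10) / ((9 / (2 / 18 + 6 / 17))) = 71 *sqrt(110) / 826200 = 0.00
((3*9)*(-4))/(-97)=108/97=1.11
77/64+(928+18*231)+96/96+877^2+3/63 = 1040547985/1344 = 774217.25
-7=-7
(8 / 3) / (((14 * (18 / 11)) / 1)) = 22 / 189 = 0.12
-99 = -99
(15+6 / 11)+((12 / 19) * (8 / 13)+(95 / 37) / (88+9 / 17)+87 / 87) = 513290961 / 30259229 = 16.96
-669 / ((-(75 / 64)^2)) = 913408 / 1875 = 487.15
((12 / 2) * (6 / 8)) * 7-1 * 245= -427 / 2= -213.50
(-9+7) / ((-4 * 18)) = 1 / 36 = 0.03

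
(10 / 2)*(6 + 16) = 110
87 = 87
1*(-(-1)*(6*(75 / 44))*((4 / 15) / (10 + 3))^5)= 512 / 13784252625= 0.00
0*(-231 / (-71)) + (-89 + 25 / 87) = -7718 / 87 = -88.71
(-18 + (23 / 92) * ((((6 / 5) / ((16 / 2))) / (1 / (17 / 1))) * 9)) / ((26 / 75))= -35.37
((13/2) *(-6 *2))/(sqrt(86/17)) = -39 *sqrt(1462)/43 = -34.68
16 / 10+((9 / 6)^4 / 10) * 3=499 / 160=3.12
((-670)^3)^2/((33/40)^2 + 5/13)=1881534349115200000000/22157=84918280864521370.22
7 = 7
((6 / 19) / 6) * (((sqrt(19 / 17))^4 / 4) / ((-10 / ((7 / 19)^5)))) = -16807 / 1506510760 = -0.00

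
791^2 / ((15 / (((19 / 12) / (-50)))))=-11887939 / 9000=-1320.88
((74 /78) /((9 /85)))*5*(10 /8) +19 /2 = 91963 /1404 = 65.50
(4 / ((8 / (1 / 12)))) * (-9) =-3 / 8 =-0.38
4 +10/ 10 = 5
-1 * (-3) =3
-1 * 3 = -3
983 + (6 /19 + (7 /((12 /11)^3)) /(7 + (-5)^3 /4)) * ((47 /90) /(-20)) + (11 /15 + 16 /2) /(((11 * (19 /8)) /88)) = 1450909093873 /1433116800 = 1012.42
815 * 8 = 6520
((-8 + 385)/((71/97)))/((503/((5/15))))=36569/107139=0.34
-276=-276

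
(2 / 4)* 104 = 52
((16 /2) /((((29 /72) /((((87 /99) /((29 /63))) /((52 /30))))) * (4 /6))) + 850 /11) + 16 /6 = 1402766 /12441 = 112.75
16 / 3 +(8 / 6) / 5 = 28 / 5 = 5.60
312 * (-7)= -2184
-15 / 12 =-5 / 4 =-1.25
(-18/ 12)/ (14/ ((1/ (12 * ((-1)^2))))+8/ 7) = -21/ 2368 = -0.01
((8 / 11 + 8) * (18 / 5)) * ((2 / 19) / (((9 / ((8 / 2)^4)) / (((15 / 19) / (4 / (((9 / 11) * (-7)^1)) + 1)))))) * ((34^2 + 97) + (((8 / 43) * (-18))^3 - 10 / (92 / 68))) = 41044218315964416 / 137970643789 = 297485.15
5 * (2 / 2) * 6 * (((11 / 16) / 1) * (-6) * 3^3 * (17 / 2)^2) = -3862485 / 16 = -241405.31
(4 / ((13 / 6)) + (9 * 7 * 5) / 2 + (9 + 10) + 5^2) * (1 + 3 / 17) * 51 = 12200.77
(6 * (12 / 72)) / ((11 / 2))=2 / 11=0.18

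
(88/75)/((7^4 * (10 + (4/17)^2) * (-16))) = -3179/1046595900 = -0.00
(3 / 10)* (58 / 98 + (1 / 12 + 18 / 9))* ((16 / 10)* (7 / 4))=1573 / 700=2.25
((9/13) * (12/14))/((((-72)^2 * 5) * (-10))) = -1/436800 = -0.00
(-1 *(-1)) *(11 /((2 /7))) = 77 /2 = 38.50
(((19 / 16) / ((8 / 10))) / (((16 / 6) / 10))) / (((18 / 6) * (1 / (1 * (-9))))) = -4275 / 256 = -16.70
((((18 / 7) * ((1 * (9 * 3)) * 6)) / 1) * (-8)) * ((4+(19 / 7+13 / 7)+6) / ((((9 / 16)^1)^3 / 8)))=-106954752 / 49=-2182750.04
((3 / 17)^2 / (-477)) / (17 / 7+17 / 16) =-112 / 5988947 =-0.00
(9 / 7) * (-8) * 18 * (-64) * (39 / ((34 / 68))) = 6469632 / 7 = 924233.14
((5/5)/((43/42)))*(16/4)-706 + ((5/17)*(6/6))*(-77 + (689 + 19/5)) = -380833/731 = -520.98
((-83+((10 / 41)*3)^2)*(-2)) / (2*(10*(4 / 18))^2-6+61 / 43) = 965647818 / 31002683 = 31.15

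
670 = 670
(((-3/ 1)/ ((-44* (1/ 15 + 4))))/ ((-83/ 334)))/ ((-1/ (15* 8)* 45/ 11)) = 10020/ 5063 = 1.98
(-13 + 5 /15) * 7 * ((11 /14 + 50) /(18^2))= -1501 /108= -13.90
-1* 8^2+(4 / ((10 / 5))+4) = -58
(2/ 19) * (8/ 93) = 16/ 1767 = 0.01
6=6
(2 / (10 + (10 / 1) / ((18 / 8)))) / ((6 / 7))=21 / 130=0.16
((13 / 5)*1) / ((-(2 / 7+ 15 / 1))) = -91 / 535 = -0.17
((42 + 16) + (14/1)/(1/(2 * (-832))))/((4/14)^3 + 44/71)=-31439723/870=-36137.61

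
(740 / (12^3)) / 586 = 185 / 253152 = 0.00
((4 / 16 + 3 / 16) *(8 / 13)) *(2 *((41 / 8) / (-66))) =-287 / 6864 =-0.04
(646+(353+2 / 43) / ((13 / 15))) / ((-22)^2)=2.18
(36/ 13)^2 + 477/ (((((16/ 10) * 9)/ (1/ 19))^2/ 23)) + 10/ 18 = 98052737/ 11713728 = 8.37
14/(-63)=-2/9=-0.22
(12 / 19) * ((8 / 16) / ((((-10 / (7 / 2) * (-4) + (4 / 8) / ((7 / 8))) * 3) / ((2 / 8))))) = 1 / 456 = 0.00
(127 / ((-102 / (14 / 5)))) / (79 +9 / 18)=-0.04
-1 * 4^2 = -16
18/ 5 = 3.60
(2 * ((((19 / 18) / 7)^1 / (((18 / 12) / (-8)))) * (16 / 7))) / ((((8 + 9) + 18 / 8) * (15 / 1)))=-19456 / 1528065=-0.01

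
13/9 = 1.44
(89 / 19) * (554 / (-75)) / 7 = -49306 / 9975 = -4.94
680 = 680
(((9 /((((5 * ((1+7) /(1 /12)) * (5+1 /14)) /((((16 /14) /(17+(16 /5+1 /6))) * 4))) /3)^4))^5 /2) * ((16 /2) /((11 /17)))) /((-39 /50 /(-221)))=4361582100431663133561874022400 /6128918755168710032416790503256488552335334958124357084778125305512982247242327279633511819611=0.00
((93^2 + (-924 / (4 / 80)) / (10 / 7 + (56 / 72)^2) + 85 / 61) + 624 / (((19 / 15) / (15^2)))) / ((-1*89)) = -147536864878 / 118933103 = -1240.50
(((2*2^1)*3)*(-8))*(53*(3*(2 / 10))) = -15264 / 5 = -3052.80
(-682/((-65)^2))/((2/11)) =-3751/4225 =-0.89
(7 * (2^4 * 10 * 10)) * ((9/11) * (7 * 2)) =1411200/11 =128290.91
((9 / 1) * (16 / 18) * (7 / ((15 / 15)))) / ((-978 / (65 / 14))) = -130 / 489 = -0.27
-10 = -10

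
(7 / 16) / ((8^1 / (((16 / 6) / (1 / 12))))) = 7 / 4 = 1.75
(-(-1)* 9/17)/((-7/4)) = -36/119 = -0.30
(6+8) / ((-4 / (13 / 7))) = -13 / 2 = -6.50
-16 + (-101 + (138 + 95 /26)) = 641 /26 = 24.65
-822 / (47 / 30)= -24660 / 47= -524.68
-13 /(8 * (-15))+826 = 99133 /120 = 826.11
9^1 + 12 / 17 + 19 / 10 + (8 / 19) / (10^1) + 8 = 63463 / 3230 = 19.65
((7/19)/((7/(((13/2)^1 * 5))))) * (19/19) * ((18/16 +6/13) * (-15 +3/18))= -24475/608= -40.25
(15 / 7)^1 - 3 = -6 / 7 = -0.86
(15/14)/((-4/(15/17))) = -225/952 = -0.24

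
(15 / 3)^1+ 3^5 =248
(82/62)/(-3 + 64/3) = 123/1705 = 0.07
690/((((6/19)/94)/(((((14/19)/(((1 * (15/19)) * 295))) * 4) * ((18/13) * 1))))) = 13802208/3835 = 3599.01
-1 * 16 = -16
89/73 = 1.22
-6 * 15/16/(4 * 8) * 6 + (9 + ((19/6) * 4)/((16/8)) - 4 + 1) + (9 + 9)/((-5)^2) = 115187/9600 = 12.00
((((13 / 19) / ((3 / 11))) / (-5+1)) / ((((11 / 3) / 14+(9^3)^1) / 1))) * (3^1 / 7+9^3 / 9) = -2145 / 30629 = -0.07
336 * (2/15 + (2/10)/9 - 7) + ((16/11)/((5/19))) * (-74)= -446944/165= -2708.75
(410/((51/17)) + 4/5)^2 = 4251844/225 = 18897.08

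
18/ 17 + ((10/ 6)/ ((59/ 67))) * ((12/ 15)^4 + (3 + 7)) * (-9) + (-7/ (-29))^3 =-538911264403/ 3057770875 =-176.24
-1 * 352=-352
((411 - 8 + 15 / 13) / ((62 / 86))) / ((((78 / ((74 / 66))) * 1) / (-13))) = -4179557 / 39897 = -104.76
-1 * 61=-61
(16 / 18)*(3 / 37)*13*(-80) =-8320 / 111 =-74.95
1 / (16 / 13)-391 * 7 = -43779 / 16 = -2736.19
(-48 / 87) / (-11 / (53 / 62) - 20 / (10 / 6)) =424 / 19111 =0.02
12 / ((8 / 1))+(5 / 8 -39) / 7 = -3.98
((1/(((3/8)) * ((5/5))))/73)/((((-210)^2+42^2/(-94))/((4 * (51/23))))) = 0.00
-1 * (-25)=25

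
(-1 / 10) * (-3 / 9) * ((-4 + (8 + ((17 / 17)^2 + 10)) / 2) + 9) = 0.48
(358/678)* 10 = 1790/339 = 5.28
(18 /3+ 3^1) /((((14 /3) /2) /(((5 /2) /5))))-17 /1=-211 /14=-15.07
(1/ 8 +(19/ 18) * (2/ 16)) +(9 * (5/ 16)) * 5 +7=1535/ 72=21.32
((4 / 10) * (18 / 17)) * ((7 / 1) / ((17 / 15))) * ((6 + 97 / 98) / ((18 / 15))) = 15.24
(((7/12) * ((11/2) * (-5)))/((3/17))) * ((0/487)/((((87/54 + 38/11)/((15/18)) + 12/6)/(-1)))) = 0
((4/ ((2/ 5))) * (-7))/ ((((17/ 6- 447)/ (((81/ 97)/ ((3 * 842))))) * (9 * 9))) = 14/ 21766121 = 0.00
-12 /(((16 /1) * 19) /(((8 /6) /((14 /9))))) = -9 /266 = -0.03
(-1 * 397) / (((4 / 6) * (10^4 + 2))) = -397 / 6668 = -0.06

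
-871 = -871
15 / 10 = 3 / 2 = 1.50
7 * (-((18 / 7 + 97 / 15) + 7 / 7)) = -1054 / 15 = -70.27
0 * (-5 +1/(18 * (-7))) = 0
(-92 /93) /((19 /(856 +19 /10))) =-394634 /8835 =-44.67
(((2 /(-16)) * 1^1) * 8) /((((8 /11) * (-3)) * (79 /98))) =539 /948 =0.57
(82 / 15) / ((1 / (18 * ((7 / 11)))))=3444 / 55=62.62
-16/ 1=-16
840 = 840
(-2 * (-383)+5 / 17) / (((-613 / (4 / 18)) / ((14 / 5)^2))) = -5106584 / 2344725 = -2.18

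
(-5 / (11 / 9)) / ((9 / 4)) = -20 / 11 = -1.82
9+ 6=15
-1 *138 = -138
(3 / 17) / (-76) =-0.00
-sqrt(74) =-8.60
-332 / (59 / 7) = -2324 / 59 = -39.39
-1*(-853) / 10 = 853 / 10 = 85.30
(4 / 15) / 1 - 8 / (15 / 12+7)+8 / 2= 544 / 165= 3.30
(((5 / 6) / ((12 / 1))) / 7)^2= 25 / 254016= 0.00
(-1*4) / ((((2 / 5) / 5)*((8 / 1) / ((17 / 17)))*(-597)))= 25 / 2388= 0.01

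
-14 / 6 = -7 / 3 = -2.33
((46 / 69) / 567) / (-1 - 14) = -2 / 25515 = -0.00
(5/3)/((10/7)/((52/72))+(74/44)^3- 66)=-968968/34455495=-0.03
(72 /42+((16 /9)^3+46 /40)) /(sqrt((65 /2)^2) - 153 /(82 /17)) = 35496529 /3265920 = 10.87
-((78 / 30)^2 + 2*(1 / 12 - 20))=4961 / 150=33.07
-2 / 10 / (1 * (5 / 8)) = -8 / 25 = -0.32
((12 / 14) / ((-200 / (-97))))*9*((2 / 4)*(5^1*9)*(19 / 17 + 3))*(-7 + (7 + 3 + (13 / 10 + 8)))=2899233 / 680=4263.58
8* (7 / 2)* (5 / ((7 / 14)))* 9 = 2520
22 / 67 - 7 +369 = 24276 / 67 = 362.33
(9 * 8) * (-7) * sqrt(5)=-504 * sqrt(5)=-1126.98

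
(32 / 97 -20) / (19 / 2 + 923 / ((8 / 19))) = -0.01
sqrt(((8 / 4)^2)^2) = 4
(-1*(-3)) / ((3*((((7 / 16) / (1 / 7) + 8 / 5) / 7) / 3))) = 1680 / 373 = 4.50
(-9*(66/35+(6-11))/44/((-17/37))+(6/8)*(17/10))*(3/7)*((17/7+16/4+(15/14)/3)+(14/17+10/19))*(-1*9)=1159184601/331480688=3.50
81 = 81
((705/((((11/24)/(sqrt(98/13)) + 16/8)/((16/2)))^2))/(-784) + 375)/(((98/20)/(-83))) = -15034771849973250/2463433838089 - 2847367987200 *sqrt(26)/351919119727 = -6144.43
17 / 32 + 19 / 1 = 625 / 32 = 19.53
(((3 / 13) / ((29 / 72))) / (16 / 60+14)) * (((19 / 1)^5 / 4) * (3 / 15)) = 200564019 / 40339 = 4971.96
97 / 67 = 1.45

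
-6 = -6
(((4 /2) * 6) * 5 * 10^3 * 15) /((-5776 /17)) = -956250 /361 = -2648.89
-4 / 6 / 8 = -1 / 12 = -0.08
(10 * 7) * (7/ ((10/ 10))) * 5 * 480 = 1176000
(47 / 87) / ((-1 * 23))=-47 / 2001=-0.02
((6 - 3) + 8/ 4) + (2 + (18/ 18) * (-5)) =2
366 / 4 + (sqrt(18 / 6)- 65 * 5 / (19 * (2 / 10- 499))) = sqrt(3) + 2168722 / 23693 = 93.27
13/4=3.25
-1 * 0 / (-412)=0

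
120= 120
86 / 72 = 43 / 36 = 1.19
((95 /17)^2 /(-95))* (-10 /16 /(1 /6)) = 1425 /1156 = 1.23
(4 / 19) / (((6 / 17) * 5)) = 34 / 285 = 0.12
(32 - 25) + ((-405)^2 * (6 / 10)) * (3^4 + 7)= 8660527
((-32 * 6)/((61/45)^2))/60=-6480/3721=-1.74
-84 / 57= -1.47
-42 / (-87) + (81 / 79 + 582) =1336817 / 2291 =583.51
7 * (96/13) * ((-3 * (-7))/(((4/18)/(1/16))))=3969/13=305.31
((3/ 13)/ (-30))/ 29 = -0.00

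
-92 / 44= -23 / 11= -2.09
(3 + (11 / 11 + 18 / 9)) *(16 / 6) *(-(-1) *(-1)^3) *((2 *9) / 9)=-32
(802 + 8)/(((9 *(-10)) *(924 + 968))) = -9/1892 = -0.00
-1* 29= -29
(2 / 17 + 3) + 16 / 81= 4565 / 1377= 3.32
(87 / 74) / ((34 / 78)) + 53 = 70067 / 1258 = 55.70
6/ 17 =0.35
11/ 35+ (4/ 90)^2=4483/ 14175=0.32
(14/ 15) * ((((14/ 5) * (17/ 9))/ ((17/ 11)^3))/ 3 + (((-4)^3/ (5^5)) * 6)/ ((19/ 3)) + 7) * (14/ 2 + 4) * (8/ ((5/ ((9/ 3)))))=4257067053008/ 11582578125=367.54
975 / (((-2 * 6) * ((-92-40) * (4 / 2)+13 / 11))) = 3575 / 11564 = 0.31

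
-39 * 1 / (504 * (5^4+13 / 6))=-13 / 105364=-0.00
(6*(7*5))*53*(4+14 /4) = 83475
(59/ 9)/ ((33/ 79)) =4661/ 297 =15.69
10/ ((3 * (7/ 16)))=160/ 21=7.62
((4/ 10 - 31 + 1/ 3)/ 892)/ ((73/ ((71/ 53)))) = -16117/ 25883610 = -0.00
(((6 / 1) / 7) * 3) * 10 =25.71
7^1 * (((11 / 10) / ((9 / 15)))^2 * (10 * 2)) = 4235 / 9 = 470.56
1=1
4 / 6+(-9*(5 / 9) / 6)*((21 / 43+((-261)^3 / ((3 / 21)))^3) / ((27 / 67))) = 4628291439843801061220530604 / 1161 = 3986469801760379897692102.00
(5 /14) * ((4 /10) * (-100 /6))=-50 /21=-2.38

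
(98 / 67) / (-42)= -7 / 201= -0.03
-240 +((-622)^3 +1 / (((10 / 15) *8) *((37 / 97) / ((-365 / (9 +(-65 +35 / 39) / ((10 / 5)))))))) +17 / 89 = -11398375971237255 / 47366512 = -240642080.03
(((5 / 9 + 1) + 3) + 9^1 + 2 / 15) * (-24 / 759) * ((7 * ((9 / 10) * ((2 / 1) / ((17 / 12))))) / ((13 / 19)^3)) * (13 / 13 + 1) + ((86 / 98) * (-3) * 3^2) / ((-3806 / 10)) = -48012771111297 / 2002542266725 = -23.98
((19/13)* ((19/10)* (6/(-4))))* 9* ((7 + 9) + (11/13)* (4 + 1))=-2563461/3380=-758.42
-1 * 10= -10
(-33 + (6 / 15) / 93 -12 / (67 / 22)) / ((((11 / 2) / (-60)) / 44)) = 36823712 / 2077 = 17729.28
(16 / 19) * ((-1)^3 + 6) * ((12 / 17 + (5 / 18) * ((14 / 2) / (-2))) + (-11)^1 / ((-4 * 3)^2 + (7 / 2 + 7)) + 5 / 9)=30540 / 33269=0.92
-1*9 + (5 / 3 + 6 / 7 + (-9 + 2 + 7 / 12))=-12.89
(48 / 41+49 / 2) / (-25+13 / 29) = -1.05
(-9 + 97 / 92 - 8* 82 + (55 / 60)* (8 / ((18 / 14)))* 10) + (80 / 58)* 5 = -43222469 / 72036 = -600.01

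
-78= -78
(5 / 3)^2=25 / 9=2.78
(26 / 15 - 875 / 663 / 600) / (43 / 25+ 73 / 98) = 33743605 / 48046284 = 0.70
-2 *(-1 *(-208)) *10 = -4160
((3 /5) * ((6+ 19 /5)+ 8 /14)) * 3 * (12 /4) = 9801 /175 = 56.01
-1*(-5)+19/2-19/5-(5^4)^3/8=-1220702697/40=-30517567.42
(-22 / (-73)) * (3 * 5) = 330 / 73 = 4.52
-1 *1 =-1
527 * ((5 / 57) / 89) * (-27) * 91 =-2158065 / 1691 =-1276.21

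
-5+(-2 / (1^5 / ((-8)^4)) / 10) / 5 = -168.84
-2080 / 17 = -122.35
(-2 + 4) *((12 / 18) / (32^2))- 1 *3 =-2303 / 768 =-3.00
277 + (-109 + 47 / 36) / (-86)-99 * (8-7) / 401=345142565 / 1241496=278.01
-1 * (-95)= 95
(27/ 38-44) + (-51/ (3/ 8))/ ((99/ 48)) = -136973/ 1254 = -109.23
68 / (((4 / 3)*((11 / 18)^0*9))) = 17 / 3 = 5.67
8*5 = 40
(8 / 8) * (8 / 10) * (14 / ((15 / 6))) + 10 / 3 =586 / 75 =7.81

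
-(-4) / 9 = 0.44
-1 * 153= -153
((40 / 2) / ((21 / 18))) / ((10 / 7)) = 12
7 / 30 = 0.23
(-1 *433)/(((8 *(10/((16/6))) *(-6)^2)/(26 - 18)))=-433/135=-3.21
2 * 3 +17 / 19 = 131 / 19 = 6.89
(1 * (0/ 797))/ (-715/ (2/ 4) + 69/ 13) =0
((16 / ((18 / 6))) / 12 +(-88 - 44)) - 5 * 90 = -5234 / 9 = -581.56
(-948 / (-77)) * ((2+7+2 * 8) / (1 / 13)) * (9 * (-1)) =-2772900 / 77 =-36011.69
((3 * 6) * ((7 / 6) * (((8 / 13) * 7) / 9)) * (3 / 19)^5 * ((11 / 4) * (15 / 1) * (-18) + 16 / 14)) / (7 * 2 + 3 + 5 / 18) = -423712296 / 10010868257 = -0.04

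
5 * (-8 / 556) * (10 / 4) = -25 / 139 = -0.18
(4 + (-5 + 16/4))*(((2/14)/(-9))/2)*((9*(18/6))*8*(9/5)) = -9.26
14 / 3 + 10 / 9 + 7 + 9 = 196 / 9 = 21.78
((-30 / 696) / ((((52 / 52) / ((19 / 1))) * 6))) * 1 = -95 / 696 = -0.14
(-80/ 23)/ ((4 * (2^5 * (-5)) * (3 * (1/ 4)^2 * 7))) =0.00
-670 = -670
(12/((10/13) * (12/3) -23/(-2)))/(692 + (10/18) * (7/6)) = 16848/14175737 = 0.00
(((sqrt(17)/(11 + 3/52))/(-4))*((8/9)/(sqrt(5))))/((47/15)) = -104*sqrt(85)/81075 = -0.01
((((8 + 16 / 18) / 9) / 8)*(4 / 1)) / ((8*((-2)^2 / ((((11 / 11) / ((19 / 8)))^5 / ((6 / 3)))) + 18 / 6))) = 20480 / 201559347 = 0.00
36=36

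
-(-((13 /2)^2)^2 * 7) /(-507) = -1183 /48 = -24.65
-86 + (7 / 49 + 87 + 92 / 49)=148 / 49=3.02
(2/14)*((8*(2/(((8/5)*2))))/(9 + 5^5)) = 5/21938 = 0.00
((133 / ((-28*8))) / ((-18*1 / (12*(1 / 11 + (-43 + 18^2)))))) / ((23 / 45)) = 220305 / 1012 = 217.69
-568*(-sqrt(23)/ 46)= 284*sqrt(23)/ 23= 59.22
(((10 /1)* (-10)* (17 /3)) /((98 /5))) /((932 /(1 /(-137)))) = 2125 /9384774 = 0.00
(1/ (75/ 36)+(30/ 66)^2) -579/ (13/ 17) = -29748074/ 39325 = -756.47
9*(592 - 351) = 2169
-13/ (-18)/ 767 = 0.00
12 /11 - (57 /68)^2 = 19749 /50864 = 0.39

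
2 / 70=1 / 35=0.03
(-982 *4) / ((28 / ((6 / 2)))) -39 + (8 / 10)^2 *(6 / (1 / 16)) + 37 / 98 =-975197 / 2450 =-398.04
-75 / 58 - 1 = -133 / 58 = -2.29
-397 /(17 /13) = -5161 /17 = -303.59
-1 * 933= -933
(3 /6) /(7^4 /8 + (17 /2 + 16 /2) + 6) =4 /2581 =0.00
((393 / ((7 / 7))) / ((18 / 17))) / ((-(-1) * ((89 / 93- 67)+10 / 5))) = -69037 / 11912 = -5.80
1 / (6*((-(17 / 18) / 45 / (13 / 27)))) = -65 / 17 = -3.82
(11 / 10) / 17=11 / 170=0.06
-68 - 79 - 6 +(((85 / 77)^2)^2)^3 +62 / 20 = -63693975323061690696827329 / 434398885219635836479210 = -146.63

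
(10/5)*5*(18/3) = 60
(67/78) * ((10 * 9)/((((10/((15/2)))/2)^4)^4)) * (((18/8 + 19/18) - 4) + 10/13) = 168240934575/44302336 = 3797.56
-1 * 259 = -259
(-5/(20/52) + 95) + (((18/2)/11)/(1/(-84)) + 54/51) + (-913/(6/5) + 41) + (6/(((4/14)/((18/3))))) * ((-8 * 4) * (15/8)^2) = -16695923/1122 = -14880.50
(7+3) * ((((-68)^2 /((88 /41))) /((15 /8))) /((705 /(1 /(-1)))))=-379168 /23265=-16.30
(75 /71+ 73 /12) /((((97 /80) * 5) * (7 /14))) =48664 /20661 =2.36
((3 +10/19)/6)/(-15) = -67/1710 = -0.04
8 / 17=0.47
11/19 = 0.58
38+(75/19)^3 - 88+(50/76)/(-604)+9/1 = 169903423/8285672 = 20.51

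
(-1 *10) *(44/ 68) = -110/ 17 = -6.47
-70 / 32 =-35 / 16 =-2.19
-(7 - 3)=-4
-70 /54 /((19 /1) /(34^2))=-40460 /513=-78.87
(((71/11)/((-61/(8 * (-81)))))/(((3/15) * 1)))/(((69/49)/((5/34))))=35.80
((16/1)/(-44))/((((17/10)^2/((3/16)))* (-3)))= 25/3179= 0.01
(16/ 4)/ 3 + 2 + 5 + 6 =43/ 3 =14.33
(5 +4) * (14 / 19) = 126 / 19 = 6.63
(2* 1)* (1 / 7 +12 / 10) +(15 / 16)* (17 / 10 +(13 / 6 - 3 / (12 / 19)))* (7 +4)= -14389 / 2240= -6.42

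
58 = 58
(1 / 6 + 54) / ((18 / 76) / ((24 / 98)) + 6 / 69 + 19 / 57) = 568100 / 14551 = 39.04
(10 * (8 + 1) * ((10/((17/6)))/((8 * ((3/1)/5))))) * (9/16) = 10125/272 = 37.22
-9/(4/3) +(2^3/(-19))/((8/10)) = -553/76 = -7.28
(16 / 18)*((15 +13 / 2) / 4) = 43 / 9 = 4.78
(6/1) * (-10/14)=-30/7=-4.29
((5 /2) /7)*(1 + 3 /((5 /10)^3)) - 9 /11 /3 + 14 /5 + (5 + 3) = 14981 /770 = 19.46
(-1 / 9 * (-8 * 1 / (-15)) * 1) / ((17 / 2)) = -16 / 2295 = -0.01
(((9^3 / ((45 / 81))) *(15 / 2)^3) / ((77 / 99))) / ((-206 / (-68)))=677587275 / 2884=234947.04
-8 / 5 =-1.60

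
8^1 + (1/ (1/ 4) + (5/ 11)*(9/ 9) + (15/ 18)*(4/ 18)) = 12.64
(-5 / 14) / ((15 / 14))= -1 / 3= -0.33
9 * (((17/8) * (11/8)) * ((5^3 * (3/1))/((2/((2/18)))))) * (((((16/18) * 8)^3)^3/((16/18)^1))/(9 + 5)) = 205608674394112000/100442349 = 2047031719.60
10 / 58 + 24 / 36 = 0.84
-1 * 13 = -13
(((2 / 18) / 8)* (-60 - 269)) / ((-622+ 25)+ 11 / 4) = 0.01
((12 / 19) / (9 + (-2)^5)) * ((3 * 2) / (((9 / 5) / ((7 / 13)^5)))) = -672280 / 162255041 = -0.00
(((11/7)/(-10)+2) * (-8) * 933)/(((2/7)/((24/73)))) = -5777136/365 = -15827.77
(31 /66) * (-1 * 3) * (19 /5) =-589 /110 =-5.35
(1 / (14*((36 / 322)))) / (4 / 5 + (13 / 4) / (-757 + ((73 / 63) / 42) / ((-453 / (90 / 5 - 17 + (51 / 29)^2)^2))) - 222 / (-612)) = 0.55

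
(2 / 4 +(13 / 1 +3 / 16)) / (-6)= -73 / 32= -2.28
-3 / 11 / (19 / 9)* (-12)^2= -3888 / 209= -18.60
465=465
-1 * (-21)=21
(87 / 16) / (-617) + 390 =3849993 / 9872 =389.99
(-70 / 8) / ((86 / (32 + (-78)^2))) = -53515 / 86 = -622.27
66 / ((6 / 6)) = 66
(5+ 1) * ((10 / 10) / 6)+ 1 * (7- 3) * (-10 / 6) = -17 / 3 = -5.67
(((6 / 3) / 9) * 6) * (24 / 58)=0.55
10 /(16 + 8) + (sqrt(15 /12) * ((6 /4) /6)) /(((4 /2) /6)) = 1.26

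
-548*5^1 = -2740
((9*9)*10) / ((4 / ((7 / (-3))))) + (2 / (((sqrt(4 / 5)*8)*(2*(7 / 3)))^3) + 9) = -927 / 2 + 135*sqrt(5) / 5619712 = -463.50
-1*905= -905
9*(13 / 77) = 117 / 77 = 1.52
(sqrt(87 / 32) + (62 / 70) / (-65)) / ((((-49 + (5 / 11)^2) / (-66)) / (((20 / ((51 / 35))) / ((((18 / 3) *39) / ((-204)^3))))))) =190790864 / 20787 - 134630650 *sqrt(174) / 1599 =-1101453.42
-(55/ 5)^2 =-121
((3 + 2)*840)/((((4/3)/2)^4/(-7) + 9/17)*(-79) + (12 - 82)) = -40483800/1056379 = -38.32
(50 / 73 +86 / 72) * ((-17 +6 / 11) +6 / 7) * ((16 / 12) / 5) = -539249 / 68985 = -7.82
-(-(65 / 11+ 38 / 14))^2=-440896 / 5929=-74.36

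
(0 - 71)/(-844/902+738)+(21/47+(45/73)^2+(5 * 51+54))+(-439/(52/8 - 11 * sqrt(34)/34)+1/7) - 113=26970212339220019/219051557547648 - 9658 * sqrt(34)/2631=101.72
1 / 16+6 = 97 / 16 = 6.06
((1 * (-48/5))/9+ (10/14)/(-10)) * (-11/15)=2629/3150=0.83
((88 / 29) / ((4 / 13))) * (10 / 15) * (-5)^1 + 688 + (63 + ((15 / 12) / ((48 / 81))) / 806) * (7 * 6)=7407657461 / 2243904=3301.24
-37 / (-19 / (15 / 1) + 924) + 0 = -555 / 13841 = -0.04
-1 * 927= -927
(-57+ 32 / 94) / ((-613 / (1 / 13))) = 2663 / 374543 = 0.01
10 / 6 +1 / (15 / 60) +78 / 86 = 848 / 129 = 6.57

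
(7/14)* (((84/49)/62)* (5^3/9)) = 125/651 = 0.19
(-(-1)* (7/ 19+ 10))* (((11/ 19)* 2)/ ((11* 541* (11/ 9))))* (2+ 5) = 24822/ 2148311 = 0.01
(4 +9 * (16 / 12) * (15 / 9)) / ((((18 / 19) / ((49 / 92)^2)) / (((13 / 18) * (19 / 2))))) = 11267893 / 228528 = 49.31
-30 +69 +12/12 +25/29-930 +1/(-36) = -928289/1044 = -889.17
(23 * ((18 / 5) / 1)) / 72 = 23 / 20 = 1.15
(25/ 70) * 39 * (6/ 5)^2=702/ 35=20.06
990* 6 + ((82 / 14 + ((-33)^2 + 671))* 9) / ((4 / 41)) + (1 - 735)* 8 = 4563113 / 28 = 162968.32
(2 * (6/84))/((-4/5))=-5/28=-0.18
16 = 16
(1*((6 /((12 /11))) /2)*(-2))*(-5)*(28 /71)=770 /71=10.85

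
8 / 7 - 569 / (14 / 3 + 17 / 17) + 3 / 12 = -47133 / 476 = -99.02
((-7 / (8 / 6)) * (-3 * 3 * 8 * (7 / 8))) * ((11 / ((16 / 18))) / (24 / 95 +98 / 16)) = 12442815 / 19388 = 641.78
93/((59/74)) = 6882/59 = 116.64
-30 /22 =-1.36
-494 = -494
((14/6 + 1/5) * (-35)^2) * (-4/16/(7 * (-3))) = 665/18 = 36.94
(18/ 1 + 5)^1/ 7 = 23/ 7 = 3.29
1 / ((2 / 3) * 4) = 3 / 8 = 0.38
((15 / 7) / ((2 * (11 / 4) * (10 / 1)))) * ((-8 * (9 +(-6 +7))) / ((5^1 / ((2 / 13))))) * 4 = -384 / 1001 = -0.38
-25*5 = -125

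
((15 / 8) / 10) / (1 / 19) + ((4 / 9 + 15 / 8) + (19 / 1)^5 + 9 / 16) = 22284949 / 9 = 2476105.44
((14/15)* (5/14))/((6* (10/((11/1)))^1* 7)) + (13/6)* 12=32771/1260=26.01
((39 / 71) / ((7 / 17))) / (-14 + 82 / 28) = -1326 / 11005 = -0.12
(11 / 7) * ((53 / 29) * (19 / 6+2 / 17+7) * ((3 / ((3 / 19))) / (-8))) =-11619773 / 165648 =-70.15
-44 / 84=-11 / 21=-0.52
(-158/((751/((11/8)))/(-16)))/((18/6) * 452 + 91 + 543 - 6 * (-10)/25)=8690/3740731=0.00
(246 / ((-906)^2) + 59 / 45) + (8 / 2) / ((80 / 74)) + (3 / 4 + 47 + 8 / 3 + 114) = 695363327 / 4104180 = 169.43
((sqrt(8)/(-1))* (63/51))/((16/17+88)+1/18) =-756* sqrt(2)/27233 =-0.04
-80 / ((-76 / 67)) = 1340 / 19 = 70.53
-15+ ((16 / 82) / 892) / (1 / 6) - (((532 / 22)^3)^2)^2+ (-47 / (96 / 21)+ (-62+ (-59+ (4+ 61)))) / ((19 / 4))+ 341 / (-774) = -67487433463487310760999742222210458153 / 1687934129739134698872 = -39982267242808400.91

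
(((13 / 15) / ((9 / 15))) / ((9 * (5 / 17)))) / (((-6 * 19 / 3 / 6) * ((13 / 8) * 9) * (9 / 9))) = -136 / 23085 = -0.01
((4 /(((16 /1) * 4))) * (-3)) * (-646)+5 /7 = 6823 /56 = 121.84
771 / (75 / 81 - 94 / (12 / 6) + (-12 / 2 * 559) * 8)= -20817 / 725708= -0.03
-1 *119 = -119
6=6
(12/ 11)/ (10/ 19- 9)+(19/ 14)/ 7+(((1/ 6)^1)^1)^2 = 41467/ 446292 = 0.09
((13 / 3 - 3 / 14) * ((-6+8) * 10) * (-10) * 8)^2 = 19154560000 / 441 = 43434376.42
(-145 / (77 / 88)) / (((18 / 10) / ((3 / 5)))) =-1160 / 21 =-55.24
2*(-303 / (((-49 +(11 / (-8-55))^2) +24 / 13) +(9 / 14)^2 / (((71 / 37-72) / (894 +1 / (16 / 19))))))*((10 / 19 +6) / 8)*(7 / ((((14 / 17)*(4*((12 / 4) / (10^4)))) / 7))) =3987925017869520000 / 8525314939529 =467774.51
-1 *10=-10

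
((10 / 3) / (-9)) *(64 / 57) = -640 / 1539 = -0.42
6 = 6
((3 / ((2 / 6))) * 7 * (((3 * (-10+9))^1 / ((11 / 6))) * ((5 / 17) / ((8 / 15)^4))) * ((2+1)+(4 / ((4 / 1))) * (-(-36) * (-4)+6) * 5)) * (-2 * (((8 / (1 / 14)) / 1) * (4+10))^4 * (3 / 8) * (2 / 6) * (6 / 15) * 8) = -232819367253822720000 / 187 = -1245023354298517219.25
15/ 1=15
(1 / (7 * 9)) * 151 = 151 / 63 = 2.40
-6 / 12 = -1 / 2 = -0.50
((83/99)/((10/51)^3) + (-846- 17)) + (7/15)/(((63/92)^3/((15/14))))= -2063521640161/2750517000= -750.23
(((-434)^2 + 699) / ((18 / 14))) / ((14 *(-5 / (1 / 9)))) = -37811 / 162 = -233.40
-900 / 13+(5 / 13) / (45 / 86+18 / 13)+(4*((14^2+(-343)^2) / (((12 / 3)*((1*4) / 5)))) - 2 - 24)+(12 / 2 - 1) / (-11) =147210.77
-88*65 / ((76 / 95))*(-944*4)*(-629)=-16981993600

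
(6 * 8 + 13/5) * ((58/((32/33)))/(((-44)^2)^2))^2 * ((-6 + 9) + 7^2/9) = 367517/3377484267520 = 0.00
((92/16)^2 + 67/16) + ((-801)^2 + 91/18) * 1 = 23099159/36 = 641643.31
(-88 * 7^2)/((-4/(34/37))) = 36652/37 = 990.59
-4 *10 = -40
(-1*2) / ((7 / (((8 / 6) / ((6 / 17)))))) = -68 / 63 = -1.08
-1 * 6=-6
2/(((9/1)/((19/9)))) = 38/81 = 0.47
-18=-18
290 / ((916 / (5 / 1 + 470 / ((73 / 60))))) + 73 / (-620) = 1282776409 / 10364540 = 123.77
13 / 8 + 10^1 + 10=173 / 8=21.62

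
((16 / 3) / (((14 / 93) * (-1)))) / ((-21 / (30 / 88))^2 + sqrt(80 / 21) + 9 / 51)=-509955660600 / 54621079927549 + 179180000 * sqrt(105) / 382347559492843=-0.01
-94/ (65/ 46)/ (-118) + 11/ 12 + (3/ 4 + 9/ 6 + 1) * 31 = 1176161/ 11505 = 102.23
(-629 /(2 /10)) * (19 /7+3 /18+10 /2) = -1040995 /42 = -24785.60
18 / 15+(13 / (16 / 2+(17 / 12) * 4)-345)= -70284 / 205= -342.85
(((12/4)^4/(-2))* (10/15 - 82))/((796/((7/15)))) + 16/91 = 381553/181090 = 2.11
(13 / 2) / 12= 13 / 24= 0.54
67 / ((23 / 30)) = 87.39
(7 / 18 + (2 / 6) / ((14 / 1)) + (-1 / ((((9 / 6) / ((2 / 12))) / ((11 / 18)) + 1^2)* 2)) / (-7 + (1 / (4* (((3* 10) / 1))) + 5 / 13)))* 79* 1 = 336837514 / 10212363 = 32.98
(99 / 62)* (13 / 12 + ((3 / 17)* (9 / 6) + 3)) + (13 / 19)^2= 11279335 / 1521976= 7.41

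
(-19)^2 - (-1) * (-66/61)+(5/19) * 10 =420195/1159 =362.55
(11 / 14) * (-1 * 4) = -22 / 7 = -3.14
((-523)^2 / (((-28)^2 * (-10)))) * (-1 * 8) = 273529 / 980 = 279.11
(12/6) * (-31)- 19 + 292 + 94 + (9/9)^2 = 306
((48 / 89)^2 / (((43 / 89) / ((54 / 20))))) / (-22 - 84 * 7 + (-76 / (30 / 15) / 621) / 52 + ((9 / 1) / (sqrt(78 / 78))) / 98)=-12304027008 / 4616626957445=-0.00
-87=-87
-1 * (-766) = 766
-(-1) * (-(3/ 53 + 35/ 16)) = -1903/ 848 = -2.24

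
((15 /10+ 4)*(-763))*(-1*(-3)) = -25179 /2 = -12589.50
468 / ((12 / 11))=429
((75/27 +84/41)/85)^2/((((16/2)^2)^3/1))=3171961/257887626854400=0.00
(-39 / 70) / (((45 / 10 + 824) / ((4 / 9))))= -52 / 173985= -0.00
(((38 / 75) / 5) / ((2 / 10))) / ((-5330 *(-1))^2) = 0.00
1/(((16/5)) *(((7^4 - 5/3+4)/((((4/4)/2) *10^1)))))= 15/23072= 0.00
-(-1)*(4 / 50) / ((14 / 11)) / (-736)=-11 / 128800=-0.00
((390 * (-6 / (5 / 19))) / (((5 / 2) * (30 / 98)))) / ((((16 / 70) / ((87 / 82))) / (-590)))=1304618679 / 41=31819967.78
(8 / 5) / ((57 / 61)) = 488 / 285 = 1.71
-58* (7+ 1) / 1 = -464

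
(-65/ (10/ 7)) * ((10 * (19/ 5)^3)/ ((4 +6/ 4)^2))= -2496676/ 3025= -825.35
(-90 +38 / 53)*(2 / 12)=-2366 / 159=-14.88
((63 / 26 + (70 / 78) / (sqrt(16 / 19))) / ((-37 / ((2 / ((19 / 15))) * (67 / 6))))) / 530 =-4221 / 1937468 -2345 * sqrt(19) / 11624808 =-0.00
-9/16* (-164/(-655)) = -369/2620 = -0.14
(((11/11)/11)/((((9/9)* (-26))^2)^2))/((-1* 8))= -1/40213888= -0.00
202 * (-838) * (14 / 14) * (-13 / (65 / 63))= 10664388 / 5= 2132877.60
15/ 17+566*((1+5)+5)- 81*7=96218/ 17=5659.88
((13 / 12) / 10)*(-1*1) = -0.11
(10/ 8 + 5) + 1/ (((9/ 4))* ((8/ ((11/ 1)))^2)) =1021/ 144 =7.09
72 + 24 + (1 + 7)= 104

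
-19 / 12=-1.58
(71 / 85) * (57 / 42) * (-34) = -1349 / 35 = -38.54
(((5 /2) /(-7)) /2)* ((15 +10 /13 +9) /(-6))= 115 /156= 0.74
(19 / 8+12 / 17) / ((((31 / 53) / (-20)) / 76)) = -4219330 / 527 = -8006.32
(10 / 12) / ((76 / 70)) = 175 / 228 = 0.77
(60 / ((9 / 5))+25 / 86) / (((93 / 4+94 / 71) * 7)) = 1231850 / 6302037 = 0.20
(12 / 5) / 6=2 / 5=0.40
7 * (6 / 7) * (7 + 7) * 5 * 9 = 3780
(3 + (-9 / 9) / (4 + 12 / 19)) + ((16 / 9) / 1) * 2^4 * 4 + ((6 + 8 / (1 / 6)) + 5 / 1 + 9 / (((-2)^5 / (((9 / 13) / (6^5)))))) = 231370847 / 1317888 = 175.56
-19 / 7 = -2.71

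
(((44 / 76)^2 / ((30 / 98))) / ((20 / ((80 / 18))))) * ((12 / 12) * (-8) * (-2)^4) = -1517824 / 48735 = -31.14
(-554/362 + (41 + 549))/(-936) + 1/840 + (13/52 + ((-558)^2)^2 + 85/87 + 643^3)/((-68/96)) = -50149637780171599906/365409135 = -137242430406.60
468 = 468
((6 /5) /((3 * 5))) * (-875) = -70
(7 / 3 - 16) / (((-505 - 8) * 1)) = 41 / 1539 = 0.03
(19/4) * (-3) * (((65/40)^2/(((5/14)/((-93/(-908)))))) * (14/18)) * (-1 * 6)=14632527/290560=50.36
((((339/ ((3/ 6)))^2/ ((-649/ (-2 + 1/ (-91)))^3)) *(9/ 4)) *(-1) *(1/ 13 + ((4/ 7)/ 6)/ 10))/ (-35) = 4225751127162/ 55601396135209925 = 0.00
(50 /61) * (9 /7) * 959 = 61650 /61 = 1010.66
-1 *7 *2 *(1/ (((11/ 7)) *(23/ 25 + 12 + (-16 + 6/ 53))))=129850/ 43241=3.00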